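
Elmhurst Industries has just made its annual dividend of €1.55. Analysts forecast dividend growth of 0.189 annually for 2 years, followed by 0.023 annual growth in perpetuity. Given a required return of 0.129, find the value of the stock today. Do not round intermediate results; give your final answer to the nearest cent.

€19.94

D_1 = 1.84295
D_2 = 2.19127
Terminal value at year 2: TV = D_2×(1+g_2)/(r−g_2) = 2.24167/0.106 = 21.14780
P_0 = D_1/(1+r)^1 + D_2/(1+r)^2 + TV/(1+r)^2
    = 1.63237 + 1.71913 + 16.59118 = 19.94268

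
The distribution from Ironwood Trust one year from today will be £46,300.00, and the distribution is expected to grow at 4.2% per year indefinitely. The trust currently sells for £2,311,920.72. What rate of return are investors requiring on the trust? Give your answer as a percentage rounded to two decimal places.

6.20%

P = D₁/(r − g) ⇒ r = D₁/P + g = £46,300.0000/£2,311,920.72 + 0.042 = 0.020027 + 0.042 = 0.062027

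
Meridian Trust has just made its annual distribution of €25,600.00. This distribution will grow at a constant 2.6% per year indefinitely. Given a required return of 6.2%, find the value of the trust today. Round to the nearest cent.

D₁ = D₀ × (1 + g) = €25,600.00 × 1.026 = €26,265.6000
Growing perpetuity: P = D₁ / (r − g) = €26,265.6000 / (0.062 − 0.026) = €729,600.00

€729600.00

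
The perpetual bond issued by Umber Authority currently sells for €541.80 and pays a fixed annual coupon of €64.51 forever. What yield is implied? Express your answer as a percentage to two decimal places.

11.91%

P = C/r ⇒ r = C/P = €64.51/€541.80 = 0.119066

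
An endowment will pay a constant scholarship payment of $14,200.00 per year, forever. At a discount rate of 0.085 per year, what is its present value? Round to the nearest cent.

Level perpetuity: PV = C / r = $14,200.00 / 0.085 = $167,058.82

$167058.82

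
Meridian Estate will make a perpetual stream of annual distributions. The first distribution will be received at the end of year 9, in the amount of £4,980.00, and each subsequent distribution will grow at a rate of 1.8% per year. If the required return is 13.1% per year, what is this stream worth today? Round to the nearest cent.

Value at end of year 8: C₁ / (r − g) = £4,980.00 / (0.131 − 0.018) = £44,070.7965
Discount to today: PV = £44,070.7965 / (1 + 0.131)^8 = £44,070.7965 / 2.677323 = £16,460.77

£16460.77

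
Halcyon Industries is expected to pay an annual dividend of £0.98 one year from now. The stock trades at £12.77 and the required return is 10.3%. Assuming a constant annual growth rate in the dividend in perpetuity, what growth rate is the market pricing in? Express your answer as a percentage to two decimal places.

2.63%

P = D₁/(r−g) ⇒ g = r − D₁/P = 0.103 − £0.98/£12.77 = 0.026258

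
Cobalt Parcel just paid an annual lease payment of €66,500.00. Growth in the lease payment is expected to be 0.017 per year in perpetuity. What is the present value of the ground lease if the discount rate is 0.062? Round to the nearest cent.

€1502900.00

D₁ = D₀ × (1 + g) = €66,500.00 × 1.017 = €67,630.5000
Growing perpetuity: P = D₁ / (r − g) = €67,630.5000 / (0.062 − 0.017) = €1,502,900.00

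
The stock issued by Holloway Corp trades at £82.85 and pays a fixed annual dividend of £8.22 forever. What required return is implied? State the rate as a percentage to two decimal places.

9.92%

P = C/r ⇒ r = C/P = £8.22/£82.85 = 0.099215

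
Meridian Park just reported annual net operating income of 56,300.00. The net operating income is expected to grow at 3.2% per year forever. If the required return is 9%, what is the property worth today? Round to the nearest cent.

1001751.72

D₁ = D₀ × (1 + g) = 56,300.00 × 1.032 = 58,101.6000
Growing perpetuity: P = D₁ / (r − g) = 58,101.6000 / (0.09 − 0.032) = 1,001,751.72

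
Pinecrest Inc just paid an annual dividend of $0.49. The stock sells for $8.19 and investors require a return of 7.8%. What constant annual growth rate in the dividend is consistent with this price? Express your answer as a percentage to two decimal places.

P = D₀(1+g)/(r−g) ⇒ P(r−g) = D₀(1+g) ⇒ g(P+D₀) = P·r − D₀
g = (P·r − D₀)/(P + D₀) = ($8.19×0.078 − $0.49) / ($8.19 + $0.49) = 0.017145

1.71%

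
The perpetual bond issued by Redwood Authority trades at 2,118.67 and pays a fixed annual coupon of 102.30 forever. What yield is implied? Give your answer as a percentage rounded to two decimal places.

4.83%

P = C/r ⇒ r = C/P = 102.30/2,118.67 = 0.048285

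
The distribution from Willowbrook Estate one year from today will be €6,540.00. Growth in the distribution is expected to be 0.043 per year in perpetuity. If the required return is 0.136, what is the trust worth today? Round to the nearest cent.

€70322.58

Growing perpetuity: P = D₁ / (r − g) = €6,540.0000 / (0.136 − 0.043) = €70,322.58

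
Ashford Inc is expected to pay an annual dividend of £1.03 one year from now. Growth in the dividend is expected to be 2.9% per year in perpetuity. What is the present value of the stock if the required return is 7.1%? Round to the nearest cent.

£24.52

Growing perpetuity: P = D₁ / (r − g) = £1.0300 / (0.071 − 0.029) = £24.52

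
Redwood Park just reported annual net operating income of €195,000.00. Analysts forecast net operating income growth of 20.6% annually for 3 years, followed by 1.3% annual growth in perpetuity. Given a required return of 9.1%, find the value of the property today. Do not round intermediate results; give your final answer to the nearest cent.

€4137938.88

D_1 = 235170.00000
D_2 = 283615.02000
D_3 = 342039.71412
Terminal value at year 3: TV = D_3×(1+g_2)/(r−g_2) = 346486.23040/0.078 = 4442131.15902
P_0 = D_1/(1+r)^1 + D_2/(1+r)^2 + D_3/(1+r)^3 + TV/(1+r)^3
    = 215554.53712 + 238275.68448 + 263391.81988 + 3420716.84018 = 4137938.88166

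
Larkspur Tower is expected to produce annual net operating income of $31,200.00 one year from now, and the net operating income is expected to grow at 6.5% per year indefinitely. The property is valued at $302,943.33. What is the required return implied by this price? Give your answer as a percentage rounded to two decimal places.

16.80%

P = D₁/(r − g) ⇒ r = D₁/P + g = $31,200.0000/$302,943.33 + 0.065 = 0.102990 + 0.065 = 0.167990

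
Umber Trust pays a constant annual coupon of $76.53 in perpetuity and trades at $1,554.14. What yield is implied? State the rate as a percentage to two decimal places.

P = C/r ⇒ r = C/P = $76.53/$1,554.14 = 0.049243

4.92%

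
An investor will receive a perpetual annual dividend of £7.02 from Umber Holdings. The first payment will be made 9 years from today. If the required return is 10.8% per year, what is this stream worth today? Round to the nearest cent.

Value at end of year 8: C / r = £7.02 / 0.108 = £65.0000
Discount to today: PV = £65.0000 / (1 + 0.108)^8 = £65.0000 / 2.271528 = £28.62

£28.62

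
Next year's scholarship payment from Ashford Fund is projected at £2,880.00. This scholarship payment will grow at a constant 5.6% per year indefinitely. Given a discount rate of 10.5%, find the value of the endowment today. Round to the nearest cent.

Growing perpetuity: P = D₁ / (r − g) = £2,880.0000 / (0.105 − 0.056) = £58,775.51

£58775.51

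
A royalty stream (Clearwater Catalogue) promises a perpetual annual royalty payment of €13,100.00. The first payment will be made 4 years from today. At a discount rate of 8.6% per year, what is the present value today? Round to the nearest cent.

€118927.80

Value at end of year 3: C / r = €13,100.00 / 0.086 = €152,325.5814
Discount to today: PV = €152,325.5814 / (1 + 0.086)^3 = €152,325.5814 / 1.280824 = €118,927.80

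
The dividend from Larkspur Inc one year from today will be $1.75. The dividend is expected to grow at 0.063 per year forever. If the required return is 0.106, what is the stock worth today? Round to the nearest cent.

$40.70

Growing perpetuity: P = D₁ / (r − g) = $1.7500 / (0.106 − 0.063) = $40.70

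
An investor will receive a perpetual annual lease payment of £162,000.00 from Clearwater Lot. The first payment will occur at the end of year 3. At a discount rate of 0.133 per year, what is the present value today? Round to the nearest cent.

Value at end of year 2: C / r = £162,000.00 / 0.133 = £1,218,045.1128
Discount to today: PV = £1,218,045.1128 / (1 + 0.133)^2 = £1,218,045.1128 / 1.283689 = £948,863.09

£948863.09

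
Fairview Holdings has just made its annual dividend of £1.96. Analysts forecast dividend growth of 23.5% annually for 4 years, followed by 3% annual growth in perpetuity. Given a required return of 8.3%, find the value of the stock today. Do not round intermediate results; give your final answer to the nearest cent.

£75.42

D_1 = 2.42060
D_2 = 2.98944
D_3 = 3.69196
D_4 = 4.55957
Terminal value at year 4: TV = D_4×(1+g_2)/(r−g_2) = 4.69636/0.053 = 88.61051
P_0 = D_1/(1+r)^1 + D_2/(1+r)^2 + D_3/(1+r)^3 + D_4/(1+r)^4 + TV/(1+r)^4
    = 2.23509 + 2.54878 + 2.90651 + 3.31444 + 64.41269 = 75.41751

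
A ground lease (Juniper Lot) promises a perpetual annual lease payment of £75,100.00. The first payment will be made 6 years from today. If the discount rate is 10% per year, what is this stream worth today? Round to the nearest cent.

Value at end of year 5: C / r = £75,100.00 / 0.1 = £751,000.0000
Discount to today: PV = £751,000.0000 / (1 + 0.1)^5 = £751,000.0000 / 1.610510 = £466,311.91

£466311.91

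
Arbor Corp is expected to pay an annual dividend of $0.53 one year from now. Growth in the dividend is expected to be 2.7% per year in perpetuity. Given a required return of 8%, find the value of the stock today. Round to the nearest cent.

$10.00

Growing perpetuity: P = D₁ / (r − g) = $0.5300 / (0.08 − 0.027) = $10.00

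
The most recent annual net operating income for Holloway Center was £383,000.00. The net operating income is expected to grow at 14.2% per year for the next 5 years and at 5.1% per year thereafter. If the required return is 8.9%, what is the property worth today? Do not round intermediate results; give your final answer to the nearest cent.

£15647533.00

D_1 = 437386.00000
D_2 = 499494.81200
D_3 = 570423.07530
D_4 = 651423.15200
D_5 = 743925.23958
Terminal value at year 5: TV = D_5×(1+g_2)/(r−g_2) = 781865.42680/0.038 = 20575405.96840
P_0 = D_1/(1+r)^1 + D_2/(1+r)^2 + D_3/(1+r)^3 + D_4/(1+r)^4 + D_5/(1+r)^5 + TV/(1+r)^5
    = 401640.03673 + 421187.25615 + 441685.80948 + 463181.99672 + 485724.37121 + 13434113.53013 = 15647533.00042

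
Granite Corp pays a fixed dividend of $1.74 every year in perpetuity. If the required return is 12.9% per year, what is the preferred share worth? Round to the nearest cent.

Level perpetuity: PV = C / r = $1.74 / 0.129 = $13.49

$13.49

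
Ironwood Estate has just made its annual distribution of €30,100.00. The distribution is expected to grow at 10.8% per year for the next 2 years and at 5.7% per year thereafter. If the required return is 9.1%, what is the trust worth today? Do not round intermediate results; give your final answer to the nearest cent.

€1026759.41

D_1 = 33350.80000
D_2 = 36952.68640
Terminal value at year 2: TV = D_2×(1+g_2)/(r−g_2) = 39058.98952/0.034 = 1148793.80955
P_0 = D_1/(1+r)^1 + D_2/(1+r)^2 + TV/(1+r)^2
    = 30569.01925 + 31045.34677 + 965145.04521 = 1026759.41123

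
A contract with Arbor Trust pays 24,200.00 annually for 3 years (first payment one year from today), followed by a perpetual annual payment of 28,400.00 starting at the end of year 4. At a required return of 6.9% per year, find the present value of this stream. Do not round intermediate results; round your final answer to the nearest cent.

PV of 3-year annuity: 24,200.00 × [1 − (1+0.069)^−3] / 0.069 = 63624.65942
Perpetuity value at year 3: 28,400.00 / 0.069 = 411594.20290
PV of perpetuity: 411594.20290 / (1+0.069)^3 = 336927.24722
Total PV = 63624.65942 + 336927.24722 = 400551.90664

400551.91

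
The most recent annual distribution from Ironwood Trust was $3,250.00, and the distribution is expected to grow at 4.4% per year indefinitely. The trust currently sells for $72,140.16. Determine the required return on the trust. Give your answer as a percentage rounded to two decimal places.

D₁ = $3,250.00 × 1.044 = $3,393.0000
P = D₁/(r − g) ⇒ r = D₁/P + g = $3,393.0000/$72,140.16 + 0.044 = 0.047033 + 0.044 = 0.091033

9.10%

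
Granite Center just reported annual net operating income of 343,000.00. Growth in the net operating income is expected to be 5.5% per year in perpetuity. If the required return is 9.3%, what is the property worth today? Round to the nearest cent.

D₁ = D₀ × (1 + g) = 343,000.00 × 1.055 = 361,865.0000
Growing perpetuity: P = D₁ / (r − g) = 361,865.0000 / (0.093 − 0.055) = 9,522,763.16

9522763.16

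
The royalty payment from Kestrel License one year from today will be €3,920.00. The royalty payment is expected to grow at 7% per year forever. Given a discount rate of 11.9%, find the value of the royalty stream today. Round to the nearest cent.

Growing perpetuity: P = D₁ / (r − g) = €3,920.0000 / (0.119 − 0.07) = €80,000.00

€80000.00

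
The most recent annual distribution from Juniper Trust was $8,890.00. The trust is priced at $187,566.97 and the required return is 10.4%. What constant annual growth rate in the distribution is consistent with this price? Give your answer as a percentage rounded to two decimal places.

5.40%

P = D₀(1+g)/(r−g) ⇒ P(r−g) = D₀(1+g) ⇒ g(P+D₀) = P·r − D₀
g = (P·r − D₀)/(P + D₀) = ($187,566.97×0.104 − $8,890.00) / ($187,566.97 + $8,890.00) = 0.054042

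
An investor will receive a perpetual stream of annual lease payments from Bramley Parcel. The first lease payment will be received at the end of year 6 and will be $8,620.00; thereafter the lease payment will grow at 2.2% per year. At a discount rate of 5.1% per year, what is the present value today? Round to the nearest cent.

$231790.53

Value at end of year 5: C₁ / (r − g) = $8,620.00 / (0.051 − 0.022) = $297,241.3793
Discount to today: PV = $297,241.3793 / (1 + 0.051)^5 = $297,241.3793 / 1.282371 = $231,790.53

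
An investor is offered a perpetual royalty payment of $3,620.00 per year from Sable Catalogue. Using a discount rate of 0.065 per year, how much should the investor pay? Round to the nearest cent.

Level perpetuity: PV = C / r = $3,620.00 / 0.065 = $55,692.31

$55692.31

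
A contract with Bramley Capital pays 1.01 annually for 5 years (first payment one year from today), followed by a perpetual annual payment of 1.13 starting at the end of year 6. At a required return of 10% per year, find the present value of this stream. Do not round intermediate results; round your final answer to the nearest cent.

PV of 5-year annuity: 1.01 × [1 − (1+0.1)^−5] / 0.1 = 3.82869
Perpetuity value at year 5: 1.13 / 0.1 = 11.30000
PV of perpetuity: 11.30000 / (1+0.1)^5 = 7.01641
Total PV = 3.82869 + 7.01641 = 10.84511

10.85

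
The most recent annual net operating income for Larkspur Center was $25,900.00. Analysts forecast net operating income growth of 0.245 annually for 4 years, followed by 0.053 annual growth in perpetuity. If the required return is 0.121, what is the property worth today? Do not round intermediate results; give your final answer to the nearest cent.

D_1 = 32245.50000
D_2 = 40145.64750
D_3 = 49981.33114
D_4 = 62226.75727
Terminal value at year 4: TV = D_4×(1+g_2)/(r−g_2) = 65524.77540/0.068 = 963599.63825
P_0 = D_1/(1+r)^1 + D_2/(1+r)^2 + D_3/(1+r)^3 + D_4/(1+r)^4 + TV/(1+r)^4
    = 28764.94202 + 31946.79109 + 35480.60206 + 39405.30737 + 610202.77439 = 745800.41692

$745800.42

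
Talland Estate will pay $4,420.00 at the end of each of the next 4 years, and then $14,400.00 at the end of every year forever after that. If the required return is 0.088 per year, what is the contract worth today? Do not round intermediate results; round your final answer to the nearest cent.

$131161.51

PV of 4-year annuity: $4,420.00 × [1 − (1+0.088)^−4] / 0.088 = 14382.64983
Perpetuity value at year 4: $14,400.00 / 0.088 = 163636.36364
PV of perpetuity: 163636.36364 / (1+0.088)^4 = 116778.86193
Total PV = 14382.64983 + 116778.86193 = 131161.51176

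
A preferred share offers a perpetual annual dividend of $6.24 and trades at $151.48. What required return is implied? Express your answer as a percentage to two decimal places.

4.12%

P = C/r ⇒ r = C/P = $6.24/$151.48 = 0.041194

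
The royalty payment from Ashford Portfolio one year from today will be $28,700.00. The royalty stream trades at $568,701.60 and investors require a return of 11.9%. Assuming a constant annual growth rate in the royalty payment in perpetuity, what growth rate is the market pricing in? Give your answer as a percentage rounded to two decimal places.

6.85%

P = D₁/(r−g) ⇒ g = r − D₁/P = 0.119 − $28,700.00/$568,701.60 = 0.068534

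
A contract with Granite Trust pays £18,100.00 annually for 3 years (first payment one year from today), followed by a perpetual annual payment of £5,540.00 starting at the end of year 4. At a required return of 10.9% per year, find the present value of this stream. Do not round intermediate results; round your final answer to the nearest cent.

PV of 3-year annuity: £18,100.00 × [1 − (1+0.109)^−3] / 0.109 = 44308.27854
Perpetuity value at year 3: £5,540.00 / 0.109 = 50825.68807
PV of perpetuity: 50825.68807 / (1+0.109)^3 = 37263.92768
Total PV = 44308.27854 + 37263.92768 = 81572.20622

£81572.21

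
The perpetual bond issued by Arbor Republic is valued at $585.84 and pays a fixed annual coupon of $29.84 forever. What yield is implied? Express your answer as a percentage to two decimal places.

P = C/r ⇒ r = C/P = $29.84/$585.84 = 0.050935

5.09%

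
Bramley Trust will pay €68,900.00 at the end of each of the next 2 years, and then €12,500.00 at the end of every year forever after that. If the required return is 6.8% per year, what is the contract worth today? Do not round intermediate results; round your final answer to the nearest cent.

PV of 2-year annuity: €68,900.00 × [1 − (1+0.068)^−2] / 0.068 = 124918.64102
Perpetuity value at year 2: €12,500.00 / 0.068 = 183823.52941
PV of perpetuity: 183823.52941 / (1+0.068)^2 = 161160.49584
Total PV = 124918.64102 + 161160.49584 = 286079.13687

€286079.14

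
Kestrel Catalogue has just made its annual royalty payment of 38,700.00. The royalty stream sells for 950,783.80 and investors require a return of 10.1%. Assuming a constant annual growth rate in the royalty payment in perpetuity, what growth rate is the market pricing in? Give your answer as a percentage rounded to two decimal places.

5.79%

P = D₀(1+g)/(r−g) ⇒ P(r−g) = D₀(1+g) ⇒ g(P+D₀) = P·r − D₀
g = (P·r − D₀)/(P + D₀) = (950,783.80×0.101 − 38,700.00) / (950,783.80 + 38,700.00) = 0.057938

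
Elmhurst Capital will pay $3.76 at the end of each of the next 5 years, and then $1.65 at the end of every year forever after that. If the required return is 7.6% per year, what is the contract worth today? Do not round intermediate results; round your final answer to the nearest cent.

$30.22

PV of 5-year annuity: $3.76 × [1 − (1+0.076)^−5] / 0.076 = 15.17220
Perpetuity value at year 5: $1.65 / 0.076 = 21.71053
PV of perpetuity: 21.71053 / (1+0.076)^5 = 15.05251
Total PV = 15.17220 + 15.05251 = 30.22471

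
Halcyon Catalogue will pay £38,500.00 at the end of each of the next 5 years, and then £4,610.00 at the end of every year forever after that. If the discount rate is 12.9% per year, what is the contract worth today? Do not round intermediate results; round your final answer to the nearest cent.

PV of 5-year annuity: £38,500.00 × [1 − (1+0.129)^−5] / 0.129 = 135744.45866
Perpetuity value at year 5: £4,610.00 / 0.129 = 35736.43411
PV of perpetuity: 35736.43411 / (1+0.129)^5 = 19482.35737
Total PV = 135744.45866 + 19482.35737 = 155226.81603

£155226.82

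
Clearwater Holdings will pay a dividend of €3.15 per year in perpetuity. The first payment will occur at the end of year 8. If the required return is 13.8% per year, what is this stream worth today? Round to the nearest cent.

Value at end of year 7: C / r = €3.15 / 0.138 = €22.8261
Discount to today: PV = €22.8261 / (1 + 0.138)^7 = €22.8261 / 2.471700 = €9.23

€9.23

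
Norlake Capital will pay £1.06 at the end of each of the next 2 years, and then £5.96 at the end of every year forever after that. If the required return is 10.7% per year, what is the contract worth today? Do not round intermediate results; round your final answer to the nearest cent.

£47.28

PV of 2-year annuity: £1.06 × [1 − (1+0.107)^−2] / 0.107 = 1.82253
Perpetuity value at year 2: £5.96 / 0.107 = 55.70093
PV of perpetuity: 55.70093 / (1+0.107)^2 = 45.45349
Total PV = 1.82253 + 45.45349 = 47.27602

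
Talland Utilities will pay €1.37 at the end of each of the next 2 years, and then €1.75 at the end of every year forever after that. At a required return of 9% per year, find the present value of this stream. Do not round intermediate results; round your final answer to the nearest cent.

€18.78

PV of 2-year annuity: €1.37 × [1 − (1+0.09)^−2] / 0.09 = 2.40998
Perpetuity value at year 2: €1.75 / 0.09 = 19.44444
PV of perpetuity: 19.44444 / (1+0.09)^2 = 16.36600
Total PV = 2.40998 + 16.36600 = 18.77598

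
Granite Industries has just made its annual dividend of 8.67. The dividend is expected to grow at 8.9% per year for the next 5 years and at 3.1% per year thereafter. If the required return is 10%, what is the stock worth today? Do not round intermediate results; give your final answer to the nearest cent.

165.26

D_1 = 9.44163
D_2 = 10.28194
D_3 = 11.19703
D_4 = 12.19356
D_5 = 13.27879
Terminal value at year 5: TV = D_5×(1+g_2)/(r−g_2) = 13.69043/0.069 = 198.41206
P_0 = D_1/(1+r)^1 + D_2/(1+r)^2 + D_3/(1+r)^3 + D_4/(1+r)^4 + D_5/(1+r)^5 + TV/(1+r)^5
    = 8.58330 + 8.49747 + 8.41249 + 8.32837 + 8.24508 + 123.19828 = 165.26499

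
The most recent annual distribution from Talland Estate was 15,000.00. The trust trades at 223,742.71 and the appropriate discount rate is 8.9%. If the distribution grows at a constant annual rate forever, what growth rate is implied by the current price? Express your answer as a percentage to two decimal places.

P = D₀(1+g)/(r−g) ⇒ P(r−g) = D₀(1+g) ⇒ g(P+D₀) = P·r − D₀
g = (P·r − D₀)/(P + D₀) = (223,742.71×0.089 − 15,000.00) / (223,742.71 + 15,000.00) = 0.020579

2.06%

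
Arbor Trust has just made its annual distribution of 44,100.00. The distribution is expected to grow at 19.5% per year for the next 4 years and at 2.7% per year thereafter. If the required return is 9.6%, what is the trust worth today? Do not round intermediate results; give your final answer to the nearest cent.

1147659.62

D_1 = 52699.50000
D_2 = 62975.90250
D_3 = 75256.20349
D_4 = 89931.16317
Terminal value at year 4: TV = D_4×(1+g_2)/(r−g_2) = 92359.30457/0.069 = 1338540.64599
P_0 = D_1/(1+r)^1 + D_2/(1+r)^2 + D_3/(1+r)^3 + D_4/(1+r)^4 + TV/(1+r)^4
    = 48083.48540 + 52426.79293 + 57162.42478 + 62325.81899 + 927661.10287 = 1147659.62497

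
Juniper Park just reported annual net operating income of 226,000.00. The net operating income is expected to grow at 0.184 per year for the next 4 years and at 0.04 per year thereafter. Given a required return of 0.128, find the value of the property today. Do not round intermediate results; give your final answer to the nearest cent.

4264031.59

D_1 = 267584.00000
D_2 = 316819.45600
D_3 = 375114.23590
D_4 = 444135.25531
Terminal value at year 4: TV = D_4×(1+g_2)/(r−g_2) = 461900.66552/0.088 = 5248871.19912
P_0 = D_1/(1+r)^1 + D_2/(1+r)^2 + D_3/(1+r)^3 + D_4/(1+r)^4 + TV/(1+r)^4
    = 237219.85816 + 248996.73055 + 261358.27036 + 274333.50364 + 3242123.22485 = 4264031.58756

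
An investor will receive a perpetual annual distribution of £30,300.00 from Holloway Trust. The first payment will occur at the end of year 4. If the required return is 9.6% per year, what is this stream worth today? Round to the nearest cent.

Value at end of year 3: C / r = £30,300.00 / 0.096 = £315,625.0000
Discount to today: PV = £315,625.0000 / (1 + 0.096)^3 = £315,625.0000 / 1.316533 = £239,739.58

£239739.58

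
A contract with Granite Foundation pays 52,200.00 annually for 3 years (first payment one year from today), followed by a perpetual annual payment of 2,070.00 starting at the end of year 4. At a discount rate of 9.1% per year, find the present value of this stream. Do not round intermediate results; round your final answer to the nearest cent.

PV of 3-year annuity: 52,200.00 × [1 − (1+0.091)^−3] / 0.091 = 131898.44485
Perpetuity value at year 3: 2,070.00 / 0.091 = 22747.25275
PV of perpetuity: 22747.25275 / (1+0.091)^3 = 17516.79718
Total PV = 131898.44485 + 17516.79718 = 149415.24202

149415.24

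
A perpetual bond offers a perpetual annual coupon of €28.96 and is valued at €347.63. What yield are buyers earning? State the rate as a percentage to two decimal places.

8.33%

P = C/r ⇒ r = C/P = €28.96/€347.63 = 0.083307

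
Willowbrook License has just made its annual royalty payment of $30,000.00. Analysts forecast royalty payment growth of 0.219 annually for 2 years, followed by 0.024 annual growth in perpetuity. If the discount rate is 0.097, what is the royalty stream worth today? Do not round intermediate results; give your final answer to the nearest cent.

D_1 = 36570.00000
D_2 = 44578.83000
Terminal value at year 2: TV = D_2×(1+g_2)/(r−g_2) = 45648.72192/0.073 = 625324.95781
P_0 = D_1/(1+r)^1 + D_2/(1+r)^2 + TV/(1+r)^2
    = 33336.37192 + 37043.78977 + 519627.95509 = 590008.11678

$590008.12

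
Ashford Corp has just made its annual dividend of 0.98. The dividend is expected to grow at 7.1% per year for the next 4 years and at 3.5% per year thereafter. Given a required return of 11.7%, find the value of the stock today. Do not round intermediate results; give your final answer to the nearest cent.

D_1 = 1.04958
D_2 = 1.12410
D_3 = 1.20391
D_4 = 1.28939
Terminal value at year 4: TV = D_4×(1+g_2)/(r−g_2) = 1.33452/0.082 = 16.27460
P_0 = D_1/(1+r)^1 + D_2/(1+r)^2 + D_3/(1+r)^3 + D_4/(1+r)^4 + TV/(1+r)^4
    = 0.93964 + 0.90095 + 0.86384 + 0.82827 + 10.45437 = 13.98707

13.99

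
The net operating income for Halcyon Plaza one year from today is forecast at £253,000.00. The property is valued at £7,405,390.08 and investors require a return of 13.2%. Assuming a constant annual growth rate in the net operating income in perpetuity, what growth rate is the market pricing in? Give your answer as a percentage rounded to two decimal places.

9.78%

P = D₁/(r−g) ⇒ g = r − D₁/P = 0.132 − £253,000.00/£7,405,390.08 = 0.097836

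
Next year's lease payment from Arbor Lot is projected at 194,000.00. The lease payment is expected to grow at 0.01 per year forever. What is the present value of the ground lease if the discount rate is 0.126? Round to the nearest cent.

Growing perpetuity: P = D₁ / (r − g) = 194,000.0000 / (0.126 − 0.01) = 1,672,413.79

1672413.79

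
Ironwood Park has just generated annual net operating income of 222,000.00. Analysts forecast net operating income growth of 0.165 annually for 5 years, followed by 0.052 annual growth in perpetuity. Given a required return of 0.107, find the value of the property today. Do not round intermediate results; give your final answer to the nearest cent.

6778625.31

D_1 = 258630.00000
D_2 = 301303.95000
D_3 = 351019.10175
D_4 = 408937.25354
D_5 = 476411.90037
Terminal value at year 5: TV = D_5×(1+g_2)/(r−g_2) = 501185.31919/0.055 = 9112460.34895
P_0 = D_1/(1+r)^1 + D_2/(1+r)^2 + D_3/(1+r)^3 + D_4/(1+r)^4 + D_5/(1+r)^5 + TV/(1+r)^5
    = 233631.43631 + 245872.28844 + 258754.48603 + 272311.63164 + 286579.08840 + 5481476.38180 = 6778625.31262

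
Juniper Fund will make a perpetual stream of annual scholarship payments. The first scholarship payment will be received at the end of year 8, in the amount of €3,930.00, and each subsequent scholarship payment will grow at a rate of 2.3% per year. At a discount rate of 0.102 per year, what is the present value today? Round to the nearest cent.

Value at end of year 7: C₁ / (r − g) = €3,930.00 / (0.102 − 0.023) = €49,746.8354
Discount to today: PV = €49,746.8354 / (1 + 0.102)^7 = €49,746.8354 / 1.973655 = €25,205.44

€25205.44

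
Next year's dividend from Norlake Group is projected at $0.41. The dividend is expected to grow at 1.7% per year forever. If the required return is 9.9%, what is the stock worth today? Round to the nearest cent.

$5.00

Growing perpetuity: P = D₁ / (r − g) = $0.4100 / (0.099 − 0.017) = $5.00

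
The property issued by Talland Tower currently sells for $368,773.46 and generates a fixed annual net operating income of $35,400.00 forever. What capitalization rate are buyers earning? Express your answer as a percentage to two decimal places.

P = C/r ⇒ r = C/P = $35,400.00/$368,773.46 = 0.095994

9.60%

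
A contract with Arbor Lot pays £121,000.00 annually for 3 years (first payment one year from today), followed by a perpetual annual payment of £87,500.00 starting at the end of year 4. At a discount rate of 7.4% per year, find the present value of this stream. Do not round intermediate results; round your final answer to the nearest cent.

PV of 3-year annuity: £121,000.00 × [1 − (1+0.074)^−3] / 0.074 = 315235.81095
Perpetuity value at year 3: £87,500.00 / 0.074 = 1182432.43243
PV of perpetuity: 1182432.43243 / (1+0.074)^3 = 954472.65179
Total PV = 315235.81095 + 954472.65179 = 1269708.46274

£1269708.46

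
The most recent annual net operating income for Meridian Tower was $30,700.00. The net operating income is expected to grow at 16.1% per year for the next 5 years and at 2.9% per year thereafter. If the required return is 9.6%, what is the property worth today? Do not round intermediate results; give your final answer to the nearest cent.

$811976.87

D_1 = 35642.70000
D_2 = 41381.17470
D_3 = 48043.54383
D_4 = 55778.55438
D_5 = 64758.90164
Terminal value at year 5: TV = D_5×(1+g_2)/(r−g_2) = 66636.90979/0.067 = 994580.74307
P_0 = D_1/(1+r)^1 + D_2/(1+r)^2 + D_3/(1+r)^3 + D_4/(1+r)^4 + D_5/(1+r)^5 + TV/(1+r)^5
    = 32520.71168 + 34449.40352 + 36492.47946 + 38656.72322 + 40949.32086 + 628908.22634 = 811976.86508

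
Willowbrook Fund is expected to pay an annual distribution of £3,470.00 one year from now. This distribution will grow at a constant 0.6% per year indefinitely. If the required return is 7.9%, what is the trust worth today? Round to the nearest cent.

£47534.25

Growing perpetuity: P = D₁ / (r − g) = £3,470.0000 / (0.079 − 0.006) = £47,534.25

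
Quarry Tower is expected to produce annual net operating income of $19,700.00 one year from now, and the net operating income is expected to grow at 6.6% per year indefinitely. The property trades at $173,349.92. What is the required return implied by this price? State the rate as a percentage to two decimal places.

17.96%

P = D₁/(r − g) ⇒ r = D₁/P + g = $19,700.0000/$173,349.92 + 0.066 = 0.113643 + 0.066 = 0.179643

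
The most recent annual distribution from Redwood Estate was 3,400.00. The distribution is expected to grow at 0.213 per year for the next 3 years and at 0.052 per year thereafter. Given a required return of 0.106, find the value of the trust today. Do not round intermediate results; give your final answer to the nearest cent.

99685.15

D_1 = 4124.20000
D_2 = 5002.65460
D_3 = 6068.22003
Terminal value at year 3: TV = D_3×(1+g_2)/(r−g_2) = 6383.76747/0.054 = 118217.91614
P_0 = D_1/(1+r)^1 + D_2/(1+r)^2 + D_3/(1+r)^3 + TV/(1+r)^3
    = 3728.93309 + 4089.68883 + 4485.34588 + 87381.18273 = 99685.15053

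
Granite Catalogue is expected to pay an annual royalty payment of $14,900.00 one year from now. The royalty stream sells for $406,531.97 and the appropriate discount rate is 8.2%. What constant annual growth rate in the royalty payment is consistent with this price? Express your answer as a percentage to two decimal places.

P = D₁/(r−g) ⇒ g = r − D₁/P = 0.082 − $14,900.00/$406,531.97 = 0.045349

4.53%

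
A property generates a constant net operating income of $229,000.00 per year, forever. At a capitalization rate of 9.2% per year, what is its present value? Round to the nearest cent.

$2489130.43

Level perpetuity: PV = C / r = $229,000.00 / 0.092 = $2,489,130.43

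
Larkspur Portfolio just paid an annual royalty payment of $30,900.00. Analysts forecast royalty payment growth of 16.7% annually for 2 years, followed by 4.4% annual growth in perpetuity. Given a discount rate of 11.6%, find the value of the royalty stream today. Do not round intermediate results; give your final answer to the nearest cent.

$556037.33

D_1 = 36060.30000
D_2 = 42082.37010
Terminal value at year 2: TV = D_2×(1+g_2)/(r−g_2) = 43933.99438/0.072 = 610194.36645
P_0 = D_1/(1+r)^1 + D_2/(1+r)^2 + TV/(1+r)^2
    = 32312.09677 + 33788.72485 + 489936.51036 = 556037.33199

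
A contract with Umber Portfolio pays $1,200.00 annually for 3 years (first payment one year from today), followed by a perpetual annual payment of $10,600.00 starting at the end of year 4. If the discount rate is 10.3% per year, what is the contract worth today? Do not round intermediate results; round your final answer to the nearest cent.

$79659.13

PV of 3-year annuity: $1,200.00 × [1 − (1+0.103)^−3] / 0.103 = 2968.53137
Perpetuity value at year 3: $10,600.00 / 0.103 = 102912.62136
PV of perpetuity: 102912.62136 / (1+0.103)^3 = 76690.59429
Total PV = 2968.53137 + 76690.59429 = 79659.12566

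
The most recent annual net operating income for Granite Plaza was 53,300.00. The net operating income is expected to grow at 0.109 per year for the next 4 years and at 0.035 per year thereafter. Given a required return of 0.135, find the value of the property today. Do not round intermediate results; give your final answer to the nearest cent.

704084.21

D_1 = 59109.70000
D_2 = 65552.65730
D_3 = 72697.89695
D_4 = 80621.96771
Terminal value at year 4: TV = D_4×(1+g_2)/(r−g_2) = 83443.73658/0.1 = 834437.36583
P_0 = D_1/(1+r)^1 + D_2/(1+r)^2 + D_3/(1+r)^3 + D_4/(1+r)^4 + TV/(1+r)^4
    = 52079.03084 + 50886.03101 + 49720.35982 + 48581.39122 + 502817.39915 = 704084.21203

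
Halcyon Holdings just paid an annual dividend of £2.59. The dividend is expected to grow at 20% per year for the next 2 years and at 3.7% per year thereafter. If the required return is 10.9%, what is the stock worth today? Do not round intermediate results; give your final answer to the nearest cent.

D_1 = 3.10800
D_2 = 3.72960
Terminal value at year 2: TV = D_2×(1+g_2)/(r−g_2) = 3.86760/0.072 = 53.71660
P_0 = D_1/(1+r)^1 + D_2/(1+r)^2 + TV/(1+r)^2
    = 2.80252 + 3.03249 + 43.67626 = 49.51127

£49.51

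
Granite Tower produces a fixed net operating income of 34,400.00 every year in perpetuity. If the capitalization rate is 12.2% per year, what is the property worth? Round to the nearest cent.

281967.21

Level perpetuity: PV = C / r = 34,400.00 / 0.122 = 281,967.21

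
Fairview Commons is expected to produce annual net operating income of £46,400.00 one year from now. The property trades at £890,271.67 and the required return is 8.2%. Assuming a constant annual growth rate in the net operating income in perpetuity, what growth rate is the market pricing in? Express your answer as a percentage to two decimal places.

P = D₁/(r−g) ⇒ g = r − D₁/P = 0.082 − £46,400.00/£890,271.67 = 0.029881

2.99%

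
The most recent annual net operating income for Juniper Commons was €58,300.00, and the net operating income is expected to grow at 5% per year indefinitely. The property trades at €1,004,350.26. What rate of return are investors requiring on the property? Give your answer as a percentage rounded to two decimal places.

D₁ = €58,300.00 × 1.05 = €61,215.0000
P = D₁/(r − g) ⇒ r = D₁/P + g = €61,215.0000/€1,004,350.26 + 0.05 = 0.060950 + 0.05 = 0.110950

11.09%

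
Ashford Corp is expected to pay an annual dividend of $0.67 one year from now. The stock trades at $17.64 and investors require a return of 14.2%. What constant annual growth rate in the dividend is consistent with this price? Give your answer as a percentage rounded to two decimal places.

P = D₁/(r−g) ⇒ g = r − D₁/P = 0.142 − $0.67/$17.64 = 0.104018

10.40%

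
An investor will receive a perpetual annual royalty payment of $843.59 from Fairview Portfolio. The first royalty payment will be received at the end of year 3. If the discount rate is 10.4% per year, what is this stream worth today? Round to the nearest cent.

Value at end of year 2: C / r = $843.59 / 0.104 = $8,111.4423
Discount to today: PV = $8,111.4423 / (1 + 0.104)^2 = $8,111.4423 / 1.218816 = $6,655.18

$6655.18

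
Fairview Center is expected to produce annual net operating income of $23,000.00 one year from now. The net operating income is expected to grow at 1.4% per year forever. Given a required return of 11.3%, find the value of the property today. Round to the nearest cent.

$232323.23

Growing perpetuity: P = D₁ / (r − g) = $23,000.0000 / (0.113 − 0.014) = $232,323.23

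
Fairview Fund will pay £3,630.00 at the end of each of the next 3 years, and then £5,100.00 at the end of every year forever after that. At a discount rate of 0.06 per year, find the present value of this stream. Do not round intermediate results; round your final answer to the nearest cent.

PV of 3-year annuity: £3,630.00 × [1 − (1+0.06)^−3] / 0.06 = 9703.03338
Perpetuity value at year 3: £5,100.00 / 0.06 = 85000.00000
PV of perpetuity: 85000.00000 / (1+0.06)^3 = 71367.63906
Total PV = 9703.03338 + 71367.63906 = 81070.67243

£81070.67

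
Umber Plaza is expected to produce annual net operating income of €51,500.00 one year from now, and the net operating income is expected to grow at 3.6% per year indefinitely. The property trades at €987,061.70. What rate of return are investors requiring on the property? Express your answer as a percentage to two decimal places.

8.82%

P = D₁/(r − g) ⇒ r = D₁/P + g = €51,500.0000/€987,061.70 + 0.036 = 0.052175 + 0.036 = 0.088175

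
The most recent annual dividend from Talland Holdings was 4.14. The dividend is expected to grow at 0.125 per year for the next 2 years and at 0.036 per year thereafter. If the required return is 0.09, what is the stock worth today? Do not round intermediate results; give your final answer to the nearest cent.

93.29

D_1 = 4.65750
D_2 = 5.23969
Terminal value at year 2: TV = D_2×(1+g_2)/(r−g_2) = 5.42832/0.054 = 100.52438
P_0 = D_1/(1+r)^1 + D_2/(1+r)^2 + TV/(1+r)^2
    = 4.27294 + 4.41014 + 84.60936 = 93.29243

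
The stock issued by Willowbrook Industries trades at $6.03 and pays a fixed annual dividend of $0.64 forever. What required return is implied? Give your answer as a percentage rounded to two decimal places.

P = C/r ⇒ r = C/P = $0.64/$6.03 = 0.106136

10.61%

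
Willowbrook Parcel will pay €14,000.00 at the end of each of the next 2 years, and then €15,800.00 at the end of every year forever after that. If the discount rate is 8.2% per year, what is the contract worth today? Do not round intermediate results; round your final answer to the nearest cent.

PV of 2-year annuity: €14,000.00 × [1 − (1+0.082)^−2] / 0.082 = 24897.41391
Perpetuity value at year 2: €15,800.00 / 0.082 = 192682.92683
PV of perpetuity: 192682.92683 / (1+0.082)^2 = 164584.41685
Total PV = 24897.41391 + 164584.41685 = 189481.83076

€189481.83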